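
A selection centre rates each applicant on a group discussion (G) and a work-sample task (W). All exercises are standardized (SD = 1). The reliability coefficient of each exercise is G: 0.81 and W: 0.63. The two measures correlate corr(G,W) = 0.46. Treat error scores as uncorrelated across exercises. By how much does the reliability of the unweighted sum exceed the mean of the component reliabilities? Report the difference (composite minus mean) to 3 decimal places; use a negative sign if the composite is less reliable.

Var(sum) = 2 + 0.92 = 2.92; true-score variance = 1.44 + 0.92 = 2.36; composite reliability = 0.8082.
Mean component reliability = 0.7200.
Difference = 0.8082 − 0.7200 = 0.088.

0.088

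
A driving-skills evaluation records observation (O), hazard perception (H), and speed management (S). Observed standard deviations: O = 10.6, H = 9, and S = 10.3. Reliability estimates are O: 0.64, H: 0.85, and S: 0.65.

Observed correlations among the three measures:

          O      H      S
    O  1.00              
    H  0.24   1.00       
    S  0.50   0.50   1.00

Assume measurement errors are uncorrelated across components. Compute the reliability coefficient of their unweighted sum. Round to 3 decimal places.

0.836

Var(O+H+S) = 10.6² + 9² + 10.3² + 2·[10.6·9·0.24 + 10.6·10.3·0.50 + 9·10.3·0.50] = 299.45 + 247.672 = 547.122.
With uncorrelated errors the cross-covariances are all true-score covariance, so they carry over unchanged; only the diagonal terms shrink to ρᵢσᵢ².
True-score variance = [10.6²·0.64 + 9²·0.85 + 10.3²·0.65] + 247.672 = 209.719 + 247.672 = 457.391.
Reliability = 457.391 / 547.122 = 0.836.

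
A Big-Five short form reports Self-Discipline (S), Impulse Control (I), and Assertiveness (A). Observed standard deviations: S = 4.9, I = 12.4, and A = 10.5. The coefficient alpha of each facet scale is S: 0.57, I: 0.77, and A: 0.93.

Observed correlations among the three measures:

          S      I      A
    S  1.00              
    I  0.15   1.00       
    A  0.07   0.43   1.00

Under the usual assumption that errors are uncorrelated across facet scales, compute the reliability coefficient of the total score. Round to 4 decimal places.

0.8745

Var(S+I+A) = 4.9² + 12.4² + 10.5² + 2·[4.9·12.4·0.15 + 4.9·10.5·0.07 + 12.4·10.5·0.43] = 288.02 + 137.403 = 425.423.
With uncorrelated errors the cross-covariances are all true-score covariance, so they carry over unchanged; only the diagonal terms shrink to ρᵢσᵢ².
True-score variance = [4.9²·0.57 + 12.4²·0.77 + 10.5²·0.93] + 137.403 = 234.613 + 137.403 = 372.016.
Reliability = 372.016 / 425.423 = 0.8745.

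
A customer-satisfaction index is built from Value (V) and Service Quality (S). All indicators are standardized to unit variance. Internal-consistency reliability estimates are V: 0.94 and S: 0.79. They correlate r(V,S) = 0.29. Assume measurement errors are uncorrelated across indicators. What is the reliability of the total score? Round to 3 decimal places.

0.895

Var(V+S) = 2 + 2·[0.29] = 2 + 0.58 = 2.58.
Because errors are independent across components, Cov(Tᵢ,Tⱼ) = Cov(Xᵢ,Xⱼ); the off-diagonal part of the true-score variance is the same as above.
True-score variance = [0.94 + 0.79] + 0.58 = 1.73 + 0.58 = 2.31.
Reliability = 2.31 / 2.58 = 0.895.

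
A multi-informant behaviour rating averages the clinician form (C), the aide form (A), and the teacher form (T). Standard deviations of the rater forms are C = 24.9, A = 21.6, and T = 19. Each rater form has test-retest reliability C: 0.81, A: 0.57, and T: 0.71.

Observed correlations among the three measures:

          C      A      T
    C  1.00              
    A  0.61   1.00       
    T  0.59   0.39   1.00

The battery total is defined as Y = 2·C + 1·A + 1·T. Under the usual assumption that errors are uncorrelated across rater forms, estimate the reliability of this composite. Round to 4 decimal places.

0.8718

Var(Y) = 2²·24.9² + 21.6² + 19² + 2·[2·24.9·21.6·0.61 + 2·24.9·19·0.59 + 21.6·19·0.39] = 3307.6 + 2748.96 = 6056.56.
Under uncorrelated errors the observed covariances equal the true-score covariances, so only the own-variance terms attenuate.
True-score variance = [2²·24.9²·0.81 + 21.6²·0.57 + 19²·0.71] + 2748.96 = 2531.08 + 2748.96 = 5280.04.
Reliability = 5280.04 / 6056.56 = 0.8718.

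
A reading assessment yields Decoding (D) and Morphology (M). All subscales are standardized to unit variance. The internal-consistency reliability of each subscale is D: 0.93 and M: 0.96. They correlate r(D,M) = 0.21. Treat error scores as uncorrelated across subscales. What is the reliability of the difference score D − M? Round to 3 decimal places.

Var(D−M) = 1 + 1 − 2·0.21 = 2 − 0.42 = 1.58.
Because errors are independent across components, Cov(Tᵢ,Tⱼ) = Cov(Xᵢ,Xⱼ); the off-diagonal part of the true-score variance is the same as above.
True-score variance = [0.93 + 0.96] − 0.42 = 1.89 − 0.42 = 1.47.
Reliability = 1.47 / 1.58 = 0.930.

0.930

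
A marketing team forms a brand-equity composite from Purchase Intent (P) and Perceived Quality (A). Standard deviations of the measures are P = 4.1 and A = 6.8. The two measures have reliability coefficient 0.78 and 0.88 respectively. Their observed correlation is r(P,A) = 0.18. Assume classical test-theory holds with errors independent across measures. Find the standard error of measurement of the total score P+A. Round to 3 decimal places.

3.041

Var(total) = 63.05 + 10.0368 = 73.0868.
True-score variance = 53.803 + 10.0368 = 63.8398, so reliability = 0.8735.
Error variance = 73.0868 − 63.8398 = 9.247; SEM = √9.247 = 3.041.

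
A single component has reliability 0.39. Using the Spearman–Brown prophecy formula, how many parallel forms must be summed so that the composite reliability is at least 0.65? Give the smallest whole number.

3

k ≥ ρ*(1−ρ₁)/(ρ₁(1−ρ*)) = 0.65·0.61 / (0.39·0.35) = 2.905.
Smallest integer k = 3.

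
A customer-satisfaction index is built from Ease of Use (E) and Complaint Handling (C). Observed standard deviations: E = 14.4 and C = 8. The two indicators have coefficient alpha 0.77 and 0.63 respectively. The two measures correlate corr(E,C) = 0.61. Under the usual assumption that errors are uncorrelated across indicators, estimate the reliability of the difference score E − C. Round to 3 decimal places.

0.454

Var(E−C) = 14.4² + 8² − 2·14.4·8·0.61 = 271.36 − 140.544 = 130.816.
Because errors are independent across components, Cov(Tᵢ,Tⱼ) = Cov(Xᵢ,Xⱼ); the off-diagonal part of the true-score variance is the same as above.
True-score variance = [14.4²·0.77 + 8²·0.63] − 140.544 = 199.987 − 140.544 = 59.4432.
Reliability = 59.4432 / 130.816 = 0.454.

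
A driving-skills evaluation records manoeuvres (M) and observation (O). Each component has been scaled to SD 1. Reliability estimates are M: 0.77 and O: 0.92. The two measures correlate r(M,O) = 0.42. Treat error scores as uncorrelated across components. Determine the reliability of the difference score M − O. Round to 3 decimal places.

Var(M−O) = 1 + 1 − 2·0.42 = 2 − 0.84 = 1.16.
Because errors are independent across components, Cov(Tᵢ,Tⱼ) = Cov(Xᵢ,Xⱼ); the off-diagonal part of the true-score variance is the same as above.
True-score variance = [0.77 + 0.92] − 0.84 = 1.69 − 0.84 = 0.85.
Reliability = 0.85 / 1.16 = 0.733.

0.733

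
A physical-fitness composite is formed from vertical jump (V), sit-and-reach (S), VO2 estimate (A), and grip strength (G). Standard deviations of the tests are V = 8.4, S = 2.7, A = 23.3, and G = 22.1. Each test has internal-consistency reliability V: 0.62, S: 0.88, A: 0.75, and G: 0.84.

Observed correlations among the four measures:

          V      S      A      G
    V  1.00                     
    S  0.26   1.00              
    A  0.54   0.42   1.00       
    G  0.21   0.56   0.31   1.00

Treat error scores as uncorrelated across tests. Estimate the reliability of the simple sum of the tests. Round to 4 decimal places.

Var(V+S+A+G) = 8.4² + 2.7² + 23.3² + 22.1² + 2·[8.4·2.7·0.26 + 8.4·23.3·0.54 + 8.4·22.1·0.21 + 2.7·23.3·0.42 + 2.7·22.1·0.56 + 23.3·22.1·0.31] = 1109.15 + 740.071 = 1849.22.
Under uncorrelated errors the observed covariances equal the true-score covariances, so only the own-variance terms attenuate.
True-score variance = [8.4²·0.62 + 2.7²·0.88 + 23.3²·0.75 + 22.1²·0.84] + 740.071 = 867.594 + 740.071 = 1607.67.
Reliability = 1607.67 / 1849.22 = 0.8694.

0.8694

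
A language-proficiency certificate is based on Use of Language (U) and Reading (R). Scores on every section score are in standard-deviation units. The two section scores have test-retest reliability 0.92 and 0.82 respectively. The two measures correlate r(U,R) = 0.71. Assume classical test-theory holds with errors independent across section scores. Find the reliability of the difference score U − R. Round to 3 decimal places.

Var(U−R) = 1 + 1 − 2·0.71 = 2 − 1.42 = 0.58.
Because errors are independent across components, Cov(Tᵢ,Tⱼ) = Cov(Xᵢ,Xⱼ); the off-diagonal part of the true-score variance is the same as above.
True-score variance = [0.92 + 0.82] − 1.42 = 1.74 − 1.42 = 0.32.
Reliability = 0.32 / 0.58 = 0.552.

0.552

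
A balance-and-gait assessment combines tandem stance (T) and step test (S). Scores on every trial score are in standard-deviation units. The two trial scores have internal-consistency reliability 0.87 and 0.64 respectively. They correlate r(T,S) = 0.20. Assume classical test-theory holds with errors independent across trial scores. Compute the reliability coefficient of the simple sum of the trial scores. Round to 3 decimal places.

0.796

Var(T+S) = 2 + 2·[0.20] = 2 + 0.4 = 2.4.
Under uncorrelated errors the observed covariances equal the true-score covariances, so only the own-variance terms attenuate.
True-score variance = [0.87 + 0.64] + 0.4 = 1.51 + 0.4 = 1.91.
Reliability = 1.91 / 2.4 = 0.796.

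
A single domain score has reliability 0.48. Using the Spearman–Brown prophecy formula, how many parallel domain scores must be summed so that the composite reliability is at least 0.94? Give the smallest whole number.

17

k ≥ ρ*(1−ρ₁)/(ρ₁(1−ρ*)) = 0.94·0.52 / (0.48·0.06) = 16.972.
Smallest integer k = 17.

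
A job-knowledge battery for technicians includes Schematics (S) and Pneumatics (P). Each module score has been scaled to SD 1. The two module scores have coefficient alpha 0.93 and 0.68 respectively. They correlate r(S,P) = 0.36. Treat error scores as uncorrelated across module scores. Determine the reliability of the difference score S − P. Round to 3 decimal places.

0.695

Var(S−P) = 1 + 1 − 2·0.36 = 2 − 0.72 = 1.28.
Under uncorrelated errors the observed covariances equal the true-score covariances, so only the own-variance terms attenuate.
True-score variance = [0.93 + 0.68] − 0.72 = 1.61 − 0.72 = 0.89.
Reliability = 0.89 / 1.28 = 0.695.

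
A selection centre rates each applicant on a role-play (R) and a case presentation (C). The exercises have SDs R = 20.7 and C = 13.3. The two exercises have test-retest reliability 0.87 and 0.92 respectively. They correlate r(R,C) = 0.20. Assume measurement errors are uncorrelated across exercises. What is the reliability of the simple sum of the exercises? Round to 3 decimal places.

Var(R+C) = 20.7² + 13.3² + 2·[20.7·13.3·0.20] = 605.38 + 110.124 = 715.504.
Under uncorrelated errors the observed covariances equal the true-score covariances, so only the own-variance terms attenuate.
True-score variance = [20.7²·0.87 + 13.3²·0.92] + 110.124 = 535.525 + 110.124 = 645.649.
Reliability = 645.649 / 715.504 = 0.902.

0.902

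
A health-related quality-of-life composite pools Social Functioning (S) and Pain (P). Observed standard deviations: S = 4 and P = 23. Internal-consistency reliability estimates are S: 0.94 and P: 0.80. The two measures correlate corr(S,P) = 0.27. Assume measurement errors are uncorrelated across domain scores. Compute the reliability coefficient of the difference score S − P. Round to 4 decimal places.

0.7845

Var(S−P) = 4² + 23² − 2·4·23·0.27 = 545 − 49.68 = 495.32.
Because errors are independent across components, Cov(Tᵢ,Tⱼ) = Cov(Xᵢ,Xⱼ); the off-diagonal part of the true-score variance is the same as above.
True-score variance = [4²·0.94 + 23²·0.80] − 49.68 = 438.24 − 49.68 = 388.56.
Reliability = 388.56 / 495.32 = 0.7845.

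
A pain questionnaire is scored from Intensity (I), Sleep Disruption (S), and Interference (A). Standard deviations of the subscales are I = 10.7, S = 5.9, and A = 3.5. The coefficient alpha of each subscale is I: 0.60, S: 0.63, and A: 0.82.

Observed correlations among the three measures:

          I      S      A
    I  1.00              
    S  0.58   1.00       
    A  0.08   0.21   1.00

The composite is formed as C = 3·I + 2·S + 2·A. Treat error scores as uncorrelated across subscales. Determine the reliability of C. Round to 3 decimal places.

Var(C) = 3²·10.7² + 2²·5.9² + 2²·3.5² + 2·[6·10.7·5.9·0.58 + 6·10.7·3.5·0.08 + 4·5.9·3.5·0.21] = 1218.65 + 510.029 = 1728.68.
Under uncorrelated errors the observed covariances equal the true-score covariances, so only the own-variance terms attenuate.
True-score variance = [3²·10.7²·0.60 + 2²·5.9²·0.63 + 2²·3.5²·0.82] + 510.029 = 746.147 + 510.029 = 1256.18.
Reliability = 1256.18 / 1728.68 = 0.727.

0.727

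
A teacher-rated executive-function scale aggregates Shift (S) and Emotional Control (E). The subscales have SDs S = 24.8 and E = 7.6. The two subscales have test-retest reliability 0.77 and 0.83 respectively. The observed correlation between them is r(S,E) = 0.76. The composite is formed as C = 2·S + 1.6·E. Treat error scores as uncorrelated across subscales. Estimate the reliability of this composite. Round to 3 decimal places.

0.832

Var(C) = 2²·24.8² + 1.6²·7.6² + 2·[3.2·24.8·7.6·0.76] = 2608.03 + 916.767 = 3524.79.
Under uncorrelated errors the observed covariances equal the true-score covariances, so only the own-variance terms attenuate.
True-score variance = [2²·24.8²·0.77 + 1.6²·7.6²·0.83] + 916.767 = 2017.05 + 916.767 = 2933.82.
Reliability = 2933.82 / 3524.79 = 0.832.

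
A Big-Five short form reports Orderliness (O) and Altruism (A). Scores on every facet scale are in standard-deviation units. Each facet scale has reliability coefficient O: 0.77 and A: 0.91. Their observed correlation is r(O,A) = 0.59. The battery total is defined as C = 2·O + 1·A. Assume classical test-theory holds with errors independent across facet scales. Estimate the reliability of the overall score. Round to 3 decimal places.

Var(C) = 2² + 1 + 2·[2·0.59] = 5 + 2.36 = 7.36.
Under uncorrelated errors the observed covariances equal the true-score covariances, so only the own-variance terms attenuate.
True-score variance = [2²·0.77 + 0.91] + 2.36 = 3.99 + 2.36 = 6.35.
Reliability = 6.35 / 7.36 = 0.863.

0.863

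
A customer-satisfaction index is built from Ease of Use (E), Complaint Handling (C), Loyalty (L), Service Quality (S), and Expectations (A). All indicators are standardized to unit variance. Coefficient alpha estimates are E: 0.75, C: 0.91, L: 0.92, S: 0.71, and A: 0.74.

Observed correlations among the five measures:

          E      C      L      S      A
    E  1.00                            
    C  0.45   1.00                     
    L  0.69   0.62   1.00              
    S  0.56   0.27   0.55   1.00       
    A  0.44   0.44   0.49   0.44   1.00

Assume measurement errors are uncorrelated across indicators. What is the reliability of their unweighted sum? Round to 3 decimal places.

0.935

Var(E+C+L+S+A) = 5 + 2·[0.45 + 0.69 + 0.56 + 0.44 + 0.62 + 0.27 + 0.44 + 0.55 + 0.49 + 0.44] = 5 + 9.9 = 14.9.
Under uncorrelated errors the observed covariances equal the true-score covariances, so only the own-variance terms attenuate.
True-score variance = [0.75 + 0.91 + 0.92 + 0.71 + 0.74] + 9.9 = 4.03 + 9.9 = 13.93.
Reliability = 13.93 / 14.9 = 0.935.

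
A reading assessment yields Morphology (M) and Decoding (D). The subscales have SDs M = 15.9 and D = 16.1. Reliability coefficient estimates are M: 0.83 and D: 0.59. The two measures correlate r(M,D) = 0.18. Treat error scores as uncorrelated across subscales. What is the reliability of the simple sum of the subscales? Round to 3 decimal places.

Var(M+D) = 15.9² + 16.1² + 2·[15.9·16.1·0.18] = 512.02 + 92.1564 = 604.176.
Because errors are independent across components, Cov(Tᵢ,Tⱼ) = Cov(Xᵢ,Xⱼ); the off-diagonal part of the true-score variance is the same as above.
True-score variance = [15.9²·0.83 + 16.1²·0.59] + 92.1564 = 362.766 + 92.1564 = 454.923.
Reliability = 454.923 / 604.176 = 0.753.

0.753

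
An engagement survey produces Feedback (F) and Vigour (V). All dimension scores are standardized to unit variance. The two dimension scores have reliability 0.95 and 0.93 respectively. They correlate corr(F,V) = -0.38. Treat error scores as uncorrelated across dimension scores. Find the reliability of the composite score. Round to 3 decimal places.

Var(F+V) = 2 + 2·[(-0.38)] = 2 − 0.76 = 1.24.
Because errors are independent across components, Cov(Tᵢ,Tⱼ) = Cov(Xᵢ,Xⱼ); the off-diagonal part of the true-score variance is the same as above.
True-score variance = [0.95 + 0.93] − 0.76 = 1.88 − 0.76 = 1.12.
Reliability = 1.12 / 1.24 = 0.903.

0.903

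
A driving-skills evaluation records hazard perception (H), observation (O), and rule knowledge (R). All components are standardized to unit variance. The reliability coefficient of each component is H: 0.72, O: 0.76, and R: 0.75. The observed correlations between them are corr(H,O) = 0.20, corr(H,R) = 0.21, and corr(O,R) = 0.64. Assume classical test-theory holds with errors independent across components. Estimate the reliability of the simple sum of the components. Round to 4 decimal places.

Var(H+O+R) = 3 + 2·[0.20 + 0.21 + 0.64] = 3 + 2.1 = 5.1.
With uncorrelated errors the cross-covariances are all true-score covariance, so they carry over unchanged; only the diagonal terms shrink to ρᵢσᵢ².
True-score variance = [0.72 + 0.76 + 0.75] + 2.1 = 2.23 + 2.1 = 4.33.
Reliability = 4.33 / 5.1 = 0.8490.

0.8490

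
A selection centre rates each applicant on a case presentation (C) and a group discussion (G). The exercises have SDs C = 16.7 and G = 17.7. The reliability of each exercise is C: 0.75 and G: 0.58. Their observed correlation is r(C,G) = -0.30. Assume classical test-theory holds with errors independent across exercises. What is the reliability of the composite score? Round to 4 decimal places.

Var(C+G) = 16.7² + 17.7² + 2·[16.7·17.7·(-0.30)] = 592.18 − 177.354 = 414.826.
Under uncorrelated errors the observed covariances equal the true-score covariances, so only the own-variance terms attenuate.
True-score variance = [16.7²·0.75 + 17.7²·0.58] − 177.354 = 390.876 − 177.354 = 213.522.
Reliability = 213.522 / 414.826 = 0.5147.

0.5147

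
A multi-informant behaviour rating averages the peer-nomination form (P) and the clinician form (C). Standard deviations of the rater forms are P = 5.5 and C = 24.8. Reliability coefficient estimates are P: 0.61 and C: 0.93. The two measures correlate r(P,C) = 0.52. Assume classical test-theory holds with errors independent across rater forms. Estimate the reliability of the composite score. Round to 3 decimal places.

Var(P+C) = 5.5² + 24.8² + 2·[5.5·24.8·0.52] = 645.29 + 141.856 = 787.146.
Under uncorrelated errors the observed covariances equal the true-score covariances, so only the own-variance terms attenuate.
True-score variance = [5.5²·0.61 + 24.8²·0.93] + 141.856 = 590.44 + 141.856 = 732.296.
Reliability = 732.296 / 787.146 = 0.930.

0.930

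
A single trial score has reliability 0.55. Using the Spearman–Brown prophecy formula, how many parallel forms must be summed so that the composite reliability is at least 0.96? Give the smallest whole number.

20

k ≥ ρ*(1−ρ₁)/(ρ₁(1−ρ*)) = 0.96·0.45 / (0.55·0.04) = 19.636.
Smallest integer k = 20.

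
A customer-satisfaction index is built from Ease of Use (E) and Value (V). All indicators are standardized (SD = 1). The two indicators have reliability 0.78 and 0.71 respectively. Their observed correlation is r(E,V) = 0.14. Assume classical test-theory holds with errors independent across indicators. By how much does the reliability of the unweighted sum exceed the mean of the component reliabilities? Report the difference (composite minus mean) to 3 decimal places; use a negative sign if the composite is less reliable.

0.031

Var(sum) = 2 + 0.28 = 2.28; true-score variance = 1.49 + 0.28 = 1.77; composite reliability = 0.7763.
Mean component reliability = 0.7450.
Difference = 0.7763 − 0.7450 = 0.031.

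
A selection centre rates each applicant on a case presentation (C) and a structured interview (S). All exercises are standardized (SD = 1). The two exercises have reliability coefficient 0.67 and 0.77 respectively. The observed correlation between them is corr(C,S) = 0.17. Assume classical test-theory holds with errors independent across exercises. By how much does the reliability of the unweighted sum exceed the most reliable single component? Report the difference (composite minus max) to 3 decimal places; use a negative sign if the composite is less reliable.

Var(sum) = 2 + 0.34 = 2.34; true-score variance = 1.44 + 0.34 = 1.78; composite reliability = 0.7607.
Max component reliability = 0.7700.
Difference = 0.7607 − 0.7700 = -0.009.

-0.009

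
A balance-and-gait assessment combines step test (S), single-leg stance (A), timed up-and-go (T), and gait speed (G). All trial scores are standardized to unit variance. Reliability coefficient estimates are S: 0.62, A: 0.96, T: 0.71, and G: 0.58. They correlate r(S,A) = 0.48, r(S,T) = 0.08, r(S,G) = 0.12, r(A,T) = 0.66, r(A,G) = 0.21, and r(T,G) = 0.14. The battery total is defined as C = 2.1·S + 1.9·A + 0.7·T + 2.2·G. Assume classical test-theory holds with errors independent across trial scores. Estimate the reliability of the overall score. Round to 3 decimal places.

Var(C) = 2.1² + 1.9² + 0.7² + 2.2² + 2·[3.99·0.48 + 1.47·0.08 + 4.62·0.12 + 1.33·0.66 + 4.18·0.21 + 1.54·0.14] = 13.35 + 9.1168 = 22.4668.
Under uncorrelated errors the observed covariances equal the true-score covariances, so only the own-variance terms attenuate.
True-score variance = [2.1²·0.62 + 1.9²·0.96 + 0.7²·0.71 + 2.2²·0.58] + 9.1168 = 9.3549 + 9.1168 = 18.4717.
Reliability = 18.4717 / 22.4668 = 0.822.

0.822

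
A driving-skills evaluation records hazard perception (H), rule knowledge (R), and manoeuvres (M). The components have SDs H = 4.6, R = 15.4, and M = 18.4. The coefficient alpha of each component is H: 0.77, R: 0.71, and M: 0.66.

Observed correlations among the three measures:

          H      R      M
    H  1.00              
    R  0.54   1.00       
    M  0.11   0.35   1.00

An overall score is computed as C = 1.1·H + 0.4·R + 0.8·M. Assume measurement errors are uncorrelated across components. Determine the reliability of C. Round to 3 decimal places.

Var(C) = 1.1²·4.6² + 0.4²·15.4² + 0.8²·18.4² + 2·[0.44·4.6·15.4·0.54 + 0.88·4.6·18.4·0.11 + 0.32·15.4·18.4·0.35] = 280.228 + 113.522 = 393.75.
With uncorrelated errors the cross-covariances are all true-score covariance, so they carry over unchanged; only the diagonal terms shrink to ρᵢσᵢ².
True-score variance = [1.1²·4.6²·0.77 + 0.4²·15.4²·0.71 + 0.8²·18.4²·0.66] + 113.522 = 189.664 + 113.522 = 303.186.
Reliability = 303.186 / 393.75 = 0.770.

0.770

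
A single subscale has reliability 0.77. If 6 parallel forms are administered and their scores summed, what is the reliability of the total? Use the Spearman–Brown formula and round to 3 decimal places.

ρ_k = kρ / (1 + (k−1)ρ) = 6·0.77 / (1 + 5·0.77) = 4.620 / 4.850 = 0.953.

0.953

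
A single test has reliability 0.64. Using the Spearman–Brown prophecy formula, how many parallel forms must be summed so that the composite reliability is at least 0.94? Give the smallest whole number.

9

k ≥ ρ*(1−ρ₁)/(ρ₁(1−ρ*)) = 0.94·0.36 / (0.64·0.06) = 8.812.
Smallest integer k = 9.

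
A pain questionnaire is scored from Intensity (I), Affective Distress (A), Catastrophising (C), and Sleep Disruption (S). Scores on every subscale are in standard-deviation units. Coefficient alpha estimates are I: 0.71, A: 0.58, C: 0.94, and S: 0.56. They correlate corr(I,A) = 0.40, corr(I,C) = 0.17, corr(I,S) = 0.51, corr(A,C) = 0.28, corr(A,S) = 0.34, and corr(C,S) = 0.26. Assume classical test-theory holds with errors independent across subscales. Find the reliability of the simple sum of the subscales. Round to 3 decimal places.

Var(I+A+C+S) = 4 + 2·[0.40 + 0.17 + 0.51 + 0.28 + 0.34 + 0.26] = 4 + 3.92 = 7.92.
Because errors are independent across components, Cov(Tᵢ,Tⱼ) = Cov(Xᵢ,Xⱼ); the off-diagonal part of the true-score variance is the same as above.
True-score variance = [0.71 + 0.58 + 0.94 + 0.56] + 3.92 = 2.79 + 3.92 = 6.71.
Reliability = 6.71 / 7.92 = 0.847.

0.847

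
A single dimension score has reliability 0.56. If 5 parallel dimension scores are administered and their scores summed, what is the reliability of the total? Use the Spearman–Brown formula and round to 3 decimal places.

ρ_k = kρ / (1 + (k−1)ρ) = 5·0.56 / (1 + 4·0.56) = 2.800 / 3.240 = 0.864.

0.864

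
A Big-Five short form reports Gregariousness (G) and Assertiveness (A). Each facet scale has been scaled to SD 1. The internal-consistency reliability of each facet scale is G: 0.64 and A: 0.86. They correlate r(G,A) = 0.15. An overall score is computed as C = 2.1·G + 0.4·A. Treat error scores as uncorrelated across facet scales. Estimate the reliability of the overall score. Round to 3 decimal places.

0.666

Var(C) = 2.1² + 0.4² + 2·[0.84·0.15] = 4.57 + 0.252 = 4.822.
Under uncorrelated errors the observed covariances equal the true-score covariances, so only the own-variance terms attenuate.
True-score variance = [2.1²·0.64 + 0.4²·0.86] + 0.252 = 2.96 + 0.252 = 3.212.
Reliability = 3.212 / 4.822 = 0.666.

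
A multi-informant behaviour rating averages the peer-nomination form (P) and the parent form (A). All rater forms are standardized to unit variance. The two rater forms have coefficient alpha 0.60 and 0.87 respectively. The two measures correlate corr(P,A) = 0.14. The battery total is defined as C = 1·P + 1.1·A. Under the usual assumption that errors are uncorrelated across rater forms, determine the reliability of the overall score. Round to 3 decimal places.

Var(C) = 1 + 1.1² + 2·[1.1·0.14] = 2.21 + 0.308 = 2.518.
Under uncorrelated errors the observed covariances equal the true-score covariances, so only the own-variance terms attenuate.
True-score variance = [0.60 + 1.1²·0.87] + 0.308 = 1.6527 + 0.308 = 1.9607.
Reliability = 1.9607 / 2.518 = 0.779.

0.779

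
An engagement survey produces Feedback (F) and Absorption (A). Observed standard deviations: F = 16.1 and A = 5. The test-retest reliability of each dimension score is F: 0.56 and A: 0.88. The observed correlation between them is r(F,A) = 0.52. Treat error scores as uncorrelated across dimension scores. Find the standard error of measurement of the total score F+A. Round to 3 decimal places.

10.819

Var(total) = 284.21 + 83.72 = 367.93.
True-score variance = 167.158 + 83.72 = 250.878, so reliability = 0.6819.
Error variance = 367.93 − 250.878 = 117.052; SEM = √117.052 = 10.819.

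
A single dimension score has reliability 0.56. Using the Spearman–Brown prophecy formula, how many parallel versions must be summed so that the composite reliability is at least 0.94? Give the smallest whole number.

13

k ≥ ρ*(1−ρ₁)/(ρ₁(1−ρ*)) = 0.94·0.44 / (0.56·0.06) = 12.310.
Smallest integer k = 13.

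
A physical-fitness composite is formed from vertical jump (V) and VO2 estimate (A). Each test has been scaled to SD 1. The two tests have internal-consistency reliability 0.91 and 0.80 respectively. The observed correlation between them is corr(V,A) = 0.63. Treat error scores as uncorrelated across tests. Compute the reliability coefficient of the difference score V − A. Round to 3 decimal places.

0.608

Var(V−A) = 1 + 1 − 2·0.63 = 2 − 1.26 = 0.74.
Under uncorrelated errors the observed covariances equal the true-score covariances, so only the own-variance terms attenuate.
True-score variance = [0.91 + 0.80] − 1.26 = 1.71 − 1.26 = 0.45.
Reliability = 0.45 / 0.74 = 0.608.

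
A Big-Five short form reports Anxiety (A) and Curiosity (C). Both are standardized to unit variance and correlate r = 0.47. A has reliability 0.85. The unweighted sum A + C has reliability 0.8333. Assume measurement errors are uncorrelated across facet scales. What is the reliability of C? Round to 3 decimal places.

0.660

Var(A+C) = 2 + 2·0.47 = 2.940.
True-score variance = ρ_A + ρ_C + 2·0.47, so 0.8333 = (0.85 + ρ_C + 0.94) / 2.940.
ρ_C = 0.8333·2.940 − 0.85 − 0.94 = 0.660.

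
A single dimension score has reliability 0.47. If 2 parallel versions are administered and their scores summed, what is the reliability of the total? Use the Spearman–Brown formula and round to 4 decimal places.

0.6395

ρ_k = kρ / (1 + (k−1)ρ) = 2·0.47 / (1 + 1·0.47) = 0.940 / 1.470 = 0.6395.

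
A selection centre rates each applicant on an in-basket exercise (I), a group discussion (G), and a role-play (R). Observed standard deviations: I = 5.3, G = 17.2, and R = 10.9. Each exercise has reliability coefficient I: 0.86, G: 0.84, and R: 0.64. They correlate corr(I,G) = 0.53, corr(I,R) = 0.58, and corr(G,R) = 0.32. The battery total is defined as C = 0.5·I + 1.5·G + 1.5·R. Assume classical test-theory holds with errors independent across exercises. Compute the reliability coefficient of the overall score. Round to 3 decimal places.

Var(C) = 0.5²·5.3² + 1.5²·17.2² + 1.5²·10.9² + 2·[0.75·5.3·17.2·0.53 + 0.75·5.3·10.9·0.58 + 2.25·17.2·10.9·0.32] = 939.985 + 392.703 = 1332.69.
With uncorrelated errors the cross-covariances are all true-score covariance, so they carry over unchanged; only the diagonal terms shrink to ρᵢσᵢ².
True-score variance = [0.5²·5.3²·0.86 + 1.5²·17.2²·0.84 + 1.5²·10.9²·0.64] + 392.703 = 736.263 + 392.703 = 1128.97.
Reliability = 1128.97 / 1332.69 = 0.847.

0.847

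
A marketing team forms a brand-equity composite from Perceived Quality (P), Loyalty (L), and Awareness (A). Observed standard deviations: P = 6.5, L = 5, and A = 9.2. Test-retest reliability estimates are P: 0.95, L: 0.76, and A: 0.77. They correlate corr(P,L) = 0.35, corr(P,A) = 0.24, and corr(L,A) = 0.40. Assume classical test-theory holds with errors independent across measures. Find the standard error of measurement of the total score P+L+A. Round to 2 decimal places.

5.25

Var(total) = 151.89 + 88.254 = 240.144.
True-score variance = 124.31 + 88.254 = 212.564, so reliability = 0.8852.
Error variance = 240.144 − 212.564 = 27.5797; SEM = √27.5797 = 5.25.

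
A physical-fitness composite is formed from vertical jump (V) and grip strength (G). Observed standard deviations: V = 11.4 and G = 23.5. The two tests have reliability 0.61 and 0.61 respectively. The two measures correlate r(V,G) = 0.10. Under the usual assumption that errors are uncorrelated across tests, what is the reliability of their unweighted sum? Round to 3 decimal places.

0.638

Var(V+G) = 11.4² + 23.5² + 2·[11.4·23.5·0.10] = 682.21 + 53.58 = 735.79.
Under uncorrelated errors the observed covariances equal the true-score covariances, so only the own-variance terms attenuate.
True-score variance = [11.4²·0.61 + 23.5²·0.61] + 53.58 = 416.148 + 53.58 = 469.728.
Reliability = 469.728 / 735.79 = 0.638.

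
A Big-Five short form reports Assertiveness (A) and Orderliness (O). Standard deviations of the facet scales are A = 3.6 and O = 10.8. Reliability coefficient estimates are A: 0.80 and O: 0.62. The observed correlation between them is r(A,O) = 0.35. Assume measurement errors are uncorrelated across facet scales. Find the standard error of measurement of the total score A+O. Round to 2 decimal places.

6.85

Var(total) = 129.6 + 27.216 = 156.816.
True-score variance = 82.6848 + 27.216 = 109.901, so reliability = 0.7008.
Error variance = 156.816 − 109.901 = 46.9152; SEM = √46.9152 = 6.85.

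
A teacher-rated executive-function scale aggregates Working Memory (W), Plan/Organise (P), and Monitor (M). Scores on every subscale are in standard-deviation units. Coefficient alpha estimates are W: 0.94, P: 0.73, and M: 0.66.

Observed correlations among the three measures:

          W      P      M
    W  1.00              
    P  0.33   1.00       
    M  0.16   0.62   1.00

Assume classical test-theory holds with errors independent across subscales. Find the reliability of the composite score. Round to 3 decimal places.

0.872

Var(W+P+M) = 3 + 2·[0.33 + 0.16 + 0.62] = 3 + 2.22 = 5.22.
Under uncorrelated errors the observed covariances equal the true-score covariances, so only the own-variance terms attenuate.
True-score variance = [0.94 + 0.73 + 0.66] + 2.22 = 2.33 + 2.22 = 4.55.
Reliability = 4.55 / 5.22 = 0.872.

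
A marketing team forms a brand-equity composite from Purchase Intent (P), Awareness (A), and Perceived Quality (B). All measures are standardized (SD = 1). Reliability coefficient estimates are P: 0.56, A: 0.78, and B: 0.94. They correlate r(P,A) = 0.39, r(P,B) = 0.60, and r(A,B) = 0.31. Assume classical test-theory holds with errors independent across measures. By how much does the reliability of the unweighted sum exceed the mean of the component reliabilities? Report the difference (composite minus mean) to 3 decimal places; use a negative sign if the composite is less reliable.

0.111

Var(sum) = 3 + 2.6 = 5.6; true-score variance = 2.28 + 2.6 = 4.88; composite reliability = 0.8714.
Mean component reliability = 0.7600.
Difference = 0.8714 − 0.7600 = 0.111.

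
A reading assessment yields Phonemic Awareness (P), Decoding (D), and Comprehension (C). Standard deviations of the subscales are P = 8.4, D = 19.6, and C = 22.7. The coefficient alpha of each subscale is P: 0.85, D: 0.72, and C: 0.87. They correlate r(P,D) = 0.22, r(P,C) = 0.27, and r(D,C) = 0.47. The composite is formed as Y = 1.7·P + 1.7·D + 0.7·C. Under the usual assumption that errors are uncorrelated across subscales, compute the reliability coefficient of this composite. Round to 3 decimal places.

0.844

Var(Y) = 1.7²·8.4² + 1.7²·19.6² + 0.7²·22.7² + 2·[2.89·8.4·19.6·0.22 + 1.19·8.4·22.7·0.27 + 1.19·19.6·22.7·0.47] = 1566.63 + 829.575 = 2396.21.
Under uncorrelated errors the observed covariances equal the true-score covariances, so only the own-variance terms attenuate.
True-score variance = [1.7²·8.4²·0.85 + 1.7²·19.6²·0.72 + 0.7²·22.7²·0.87] + 829.575 = 1192.36 + 829.575 = 2021.93.
Reliability = 2021.93 / 2396.21 = 0.844.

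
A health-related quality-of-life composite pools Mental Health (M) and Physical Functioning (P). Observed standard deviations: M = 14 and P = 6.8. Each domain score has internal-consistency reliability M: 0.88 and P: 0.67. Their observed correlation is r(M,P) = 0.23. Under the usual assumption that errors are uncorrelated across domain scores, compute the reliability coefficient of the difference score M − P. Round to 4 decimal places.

0.8046

Var(M−P) = 14² + 6.8² − 2·14·6.8·0.23 = 242.24 − 43.792 = 198.448.
Under uncorrelated errors the observed covariances equal the true-score covariances, so only the own-variance terms attenuate.
True-score variance = [14²·0.88 + 6.8²·0.67] − 43.792 = 203.461 − 43.792 = 159.669.
Reliability = 159.669 / 198.448 = 0.8046.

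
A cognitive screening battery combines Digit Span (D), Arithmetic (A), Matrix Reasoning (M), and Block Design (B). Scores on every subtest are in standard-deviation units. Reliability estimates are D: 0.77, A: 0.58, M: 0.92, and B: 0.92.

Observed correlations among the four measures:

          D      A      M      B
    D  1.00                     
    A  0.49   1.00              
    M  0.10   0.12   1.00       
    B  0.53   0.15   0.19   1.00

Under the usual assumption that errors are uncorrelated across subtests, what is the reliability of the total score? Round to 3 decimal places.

0.887

Var(D+A+M+B) = 4 + 2·[0.49 + 0.10 + 0.53 + 0.12 + 0.15 + 0.19] = 4 + 3.16 = 7.16.
Because errors are independent across components, Cov(Tᵢ,Tⱼ) = Cov(Xᵢ,Xⱼ); the off-diagonal part of the true-score variance is the same as above.
True-score variance = [0.77 + 0.58 + 0.92 + 0.92] + 3.16 = 3.19 + 3.16 = 6.35.
Reliability = 6.35 / 7.16 = 0.887.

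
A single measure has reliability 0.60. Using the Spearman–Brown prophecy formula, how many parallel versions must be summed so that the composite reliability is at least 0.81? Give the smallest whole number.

3

k ≥ ρ*(1−ρ₁)/(ρ₁(1−ρ*)) = 0.81·0.40 / (0.60·0.19) = 2.842.
Smallest integer k = 3.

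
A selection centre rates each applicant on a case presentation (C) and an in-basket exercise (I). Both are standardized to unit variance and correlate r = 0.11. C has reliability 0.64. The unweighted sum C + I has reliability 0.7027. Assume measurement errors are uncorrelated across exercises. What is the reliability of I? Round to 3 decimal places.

Var(C+I) = 2 + 2·0.11 = 2.220.
True-score variance = ρ_C + ρ_I + 2·0.11, so 0.7027 = (0.64 + ρ_I + 0.22) / 2.220.
ρ_I = 0.7027·2.220 − 0.64 − 0.22 = 0.700.

0.700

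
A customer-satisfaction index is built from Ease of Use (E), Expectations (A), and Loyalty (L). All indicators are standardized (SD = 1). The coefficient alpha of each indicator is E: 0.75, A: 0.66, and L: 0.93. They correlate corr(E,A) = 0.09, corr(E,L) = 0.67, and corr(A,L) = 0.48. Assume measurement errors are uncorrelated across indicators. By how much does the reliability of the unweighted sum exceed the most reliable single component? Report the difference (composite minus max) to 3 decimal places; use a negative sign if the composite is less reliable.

Var(sum) = 3 + 2.48 = 5.48; true-score variance = 2.34 + 2.48 = 4.82; composite reliability = 0.8796.
Max component reliability = 0.9300.
Difference = 0.8796 − 0.9300 = -0.050.

-0.050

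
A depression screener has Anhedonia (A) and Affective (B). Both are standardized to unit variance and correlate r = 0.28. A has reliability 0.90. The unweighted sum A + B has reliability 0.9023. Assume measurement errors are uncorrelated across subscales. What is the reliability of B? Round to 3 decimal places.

0.850

Var(A+B) = 2 + 2·0.28 = 2.560.
True-score variance = ρ_A + ρ_B + 2·0.28, so 0.9023 = (0.90 + ρ_B + 0.56) / 2.560.
ρ_B = 0.9023·2.560 − 0.90 − 0.56 = 0.850.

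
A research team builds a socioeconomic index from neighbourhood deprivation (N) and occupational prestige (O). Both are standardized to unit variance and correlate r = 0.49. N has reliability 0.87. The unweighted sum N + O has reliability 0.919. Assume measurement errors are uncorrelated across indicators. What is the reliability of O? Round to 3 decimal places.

Var(N+O) = 2 + 2·0.49 = 2.980.
True-score variance = ρ_N + ρ_O + 2·0.49, so 0.919 = (0.87 + ρ_O + 0.98) / 2.980.
ρ_O = 0.919·2.980 − 0.87 − 0.98 = 0.889.

0.889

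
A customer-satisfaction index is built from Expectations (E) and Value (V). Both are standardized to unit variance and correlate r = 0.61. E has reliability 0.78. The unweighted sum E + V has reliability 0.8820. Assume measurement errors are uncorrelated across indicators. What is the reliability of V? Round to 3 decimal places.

Var(E+V) = 2 + 2·0.61 = 3.220.
True-score variance = ρ_E + ρ_V + 2·0.61, so 0.8820 = (0.78 + ρ_V + 1.22) / 3.220.
ρ_V = 0.8820·3.220 − 0.78 − 1.22 = 0.840.

0.840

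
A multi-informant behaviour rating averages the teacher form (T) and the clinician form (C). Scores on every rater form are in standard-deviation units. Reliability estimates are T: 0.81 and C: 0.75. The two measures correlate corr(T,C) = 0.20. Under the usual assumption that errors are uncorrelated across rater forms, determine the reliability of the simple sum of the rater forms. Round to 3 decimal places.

Var(T+C) = 2 + 2·[0.20] = 2 + 0.4 = 2.4.
With uncorrelated errors the cross-covariances are all true-score covariance, so they carry over unchanged; only the diagonal terms shrink to ρᵢσᵢ².
True-score variance = [0.81 + 0.75] + 0.4 = 1.56 + 0.4 = 1.96.
Reliability = 1.96 / 2.4 = 0.817.

0.817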